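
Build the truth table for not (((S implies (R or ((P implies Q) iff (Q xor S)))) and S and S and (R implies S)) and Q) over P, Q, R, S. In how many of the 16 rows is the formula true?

14

P | Q | R | S | (P implies Q) | (Q xor S) | (R implies S) | φ
- | - | - | - | ------------- | --------- | ------------- | -
F | F | F | F |       T       |     F     |       T       | T
F | F | F | T |       T       |     T     |       T       | T
F | F | T | F |       T       |     F     |       F       | T
F | F | T | T |       T       |     T     |       T       | T
F | T | F | F |       T       |     T     |       T       | T
F | T | F | T |       T       |     F     |       T       | T
F | T | T | F |       T       |     T     |       F       | T
F | T | T | T |       T       |     F     |       T       | F
T | F | F | F |       F       |     F     |       T       | T
T | F | F | T |       F       |     T     |       T       | T
T | F | T | F |       F       |     F     |       F       | T
T | F | T | T |       F       |     T     |       T       | T
T | T | F | F |       T       |     T     |       T       | T
T | T | F | T |       T       |     F     |       T       | T
T | T | T | F |       T       |     T     |       F       | T
T | T | T | T |       T       |     F     |       T       | F
The formula is true on 14 of the 16 rows.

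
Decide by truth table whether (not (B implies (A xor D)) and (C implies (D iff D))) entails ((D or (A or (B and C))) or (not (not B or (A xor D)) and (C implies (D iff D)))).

yes

A | B | C | D | φ | ψ
- | - | - | - | - | -
1 | 1 | 1 | 1 | 1 | 1
1 | 1 | 1 | 0 | 0 | 1
1 | 1 | 0 | 1 | 1 | 1
1 | 1 | 0 | 0 | 0 | 1
1 | 0 | 1 | 1 | 0 | 1
1 | 0 | 1 | 0 | 0 | 1
1 | 0 | 0 | 1 | 0 | 1
1 | 0 | 0 | 0 | 0 | 1
0 | 1 | 1 | 1 | 0 | 1
0 | 1 | 1 | 0 | 1 | 1
0 | 1 | 0 | 1 | 0 | 1
0 | 1 | 0 | 0 | 1 | 1
0 | 0 | 1 | 1 | 0 | 1
0 | 0 | 1 | 0 | 0 | 0
0 | 0 | 0 | 1 | 0 | 1
0 | 0 | 0 | 0 | 0 | 0
In every row where φ is true, ψ is also true, so φ ⊨ ψ.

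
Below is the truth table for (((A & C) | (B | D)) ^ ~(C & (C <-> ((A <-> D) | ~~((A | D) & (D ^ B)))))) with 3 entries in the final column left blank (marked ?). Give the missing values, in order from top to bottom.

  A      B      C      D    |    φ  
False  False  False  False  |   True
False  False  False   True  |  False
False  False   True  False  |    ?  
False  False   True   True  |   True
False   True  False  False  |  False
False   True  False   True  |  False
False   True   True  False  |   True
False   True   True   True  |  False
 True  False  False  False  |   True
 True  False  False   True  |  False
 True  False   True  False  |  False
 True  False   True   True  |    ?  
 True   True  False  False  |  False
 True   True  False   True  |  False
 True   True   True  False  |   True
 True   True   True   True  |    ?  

False, True, True

Row A=False, B=False, C=True, D=False: ((A & C) | (B | D)) = False, ~(C & (C <-> ((A <-> D) | ~~((A | D) & (D ^ B))))) = False, so the formula = False.
Row A=True, B=False, C=True, D=True: ((A & C) | (B | D)) = True, ~(C & (C <-> ((A <-> D) | ~~((A | D) & (D ^ B))))) = False, so the formula = True.
Row A=True, B=True, C=True, D=True: ((A & C) | (B | D)) = True, ~(C & (C <-> ((A <-> D) | ~~((A | D) & (D ^ B))))) = False, so the formula = True.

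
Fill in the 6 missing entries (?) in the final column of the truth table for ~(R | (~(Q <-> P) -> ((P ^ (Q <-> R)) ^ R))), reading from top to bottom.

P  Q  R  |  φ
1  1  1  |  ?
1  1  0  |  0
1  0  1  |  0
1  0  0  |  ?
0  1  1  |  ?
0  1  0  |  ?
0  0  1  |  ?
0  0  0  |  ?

Row P=1, Q=1, R=1: (~(Q <-> P) -> ((P ^ (Q <-> R)) ^ R)) = 1, (R | (~(Q <-> P) -> ((P ^ (Q <-> R)) ^ R))) = 1, so the formula = 0.
Row P=1, Q=0, R=0: (~(Q <-> P) -> ((P ^ (Q <-> R)) ^ R)) = 0, (R | (~(Q <-> P) -> ((P ^ (Q <-> R)) ^ R))) = 0, so the formula = 1.
Row P=0, Q=1, R=1: (~(Q <-> P) -> ((P ^ (Q <-> R)) ^ R)) = 0, (R | (~(Q <-> P) -> ((P ^ (Q <-> R)) ^ R))) = 1, so the formula = 0.
Row P=0, Q=1, R=0: (~(Q <-> P) -> ((P ^ (Q <-> R)) ^ R)) = 0, (R | (~(Q <-> P) -> ((P ^ (Q <-> R)) ^ R))) = 0, so the formula = 1.
Row P=0, Q=0, R=1: (~(Q <-> P) -> ((P ^ (Q <-> R)) ^ R)) = 1, (R | (~(Q <-> P) -> ((P ^ (Q <-> R)) ^ R))) = 1, so the formula = 0.
Row P=0, Q=0, R=0: (~(Q <-> P) -> ((P ^ (Q <-> R)) ^ R)) = 1, (R | (~(Q <-> P) -> ((P ^ (Q <-> R)) ^ R))) = 1, so the formula = 0.

0, 1, 0, 1, 0, 0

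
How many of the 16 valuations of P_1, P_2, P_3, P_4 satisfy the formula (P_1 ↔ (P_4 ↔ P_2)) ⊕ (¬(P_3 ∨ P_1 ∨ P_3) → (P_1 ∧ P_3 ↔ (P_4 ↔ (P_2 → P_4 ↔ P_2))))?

7

P_1 | P_2 | P_3 | P_4 | φ
--- | --- | --- | --- | -
 T  |  T  |  T  |  T  | F
 T  |  T  |  T  |  F  | T
 T  |  T  |  F  |  T  | F
 T  |  T  |  F  |  F  | T
 T  |  F  |  T  |  T  | T
 T  |  F  |  T  |  F  | F
 T  |  F  |  F  |  T  | T
 T  |  F  |  F  |  F  | F
 F  |  T  |  T  |  T  | T
 F  |  T  |  T  |  F  | F
 F  |  T  |  F  |  T  | F
 F  |  T  |  F  |  F  | T
 F  |  F  |  T  |  T  | F
 F  |  F  |  T  |  F  | T
 F  |  F  |  F  |  T  | F
 F  |  F  |  F  |  F  | F
The formula is true on 7 of the 16 rows.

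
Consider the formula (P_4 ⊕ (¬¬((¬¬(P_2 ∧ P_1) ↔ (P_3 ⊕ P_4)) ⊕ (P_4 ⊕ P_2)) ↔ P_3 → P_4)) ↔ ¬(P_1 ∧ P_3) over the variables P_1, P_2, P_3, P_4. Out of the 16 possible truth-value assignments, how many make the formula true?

6

P_1  P_2  P_3  P_4  |  (P_2 ∧ P_1)  ¬(P_2 ∧ P_1)  ¬¬(P_2 ∧ P_1)  (P_3 ⊕ P_4)  (P_4 ⊕ P_2)  (P_3 → P_4)  (P_1 ∧ P_3)  ¬(P_1 ∧ P_3)  φ
 T    T    T    T   |       T            F              T             F            F            T            T            F        F
 T    T    T    F   |       T            F              T             T            T            F            T            F        F
 T    T    F    T   |       T            F              T             T            F            T            F            T        F
 T    T    F    F   |       T            F              T             F            T            T            F            T        T
 T    F    T    T   |       F            T              F             F            T            T            T            F        F
 T    F    T    F   |       F            T              F             T            F            F            T            F        F
 T    F    F    T   |       F            T              F             T            T            T            F            T        F
 T    F    F    F   |       F            T              F             F            F            T            F            T        T
 F    T    T    T   |       F            T              F             F            F            T            F            T        F
 F    T    T    F   |       F            T              F             T            T            F            F            T        F
 F    T    F    T   |       F            T              F             T            F            T            F            T        T
 F    T    F    F   |       F            T              F             F            T            T            F            T        F
 F    F    T    T   |       F            T              F             F            T            T            F            T        T
 F    F    T    F   |       F            T              F             T            F            F            F            T        T
 F    F    F    T   |       F            T              F             T            T            T            F            T        F
 F    F    F    F   |       F            T              F             F            F            T            F            T        T
The formula is true on 6 of the 16 rows.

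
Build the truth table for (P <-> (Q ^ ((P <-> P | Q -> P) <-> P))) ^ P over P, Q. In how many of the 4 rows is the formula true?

1

P  Q  |  φ
0  0  |  0
0  1  |  0
1  0  |  0
1  1  |  1
The formula is true on 1 of the 4 rows.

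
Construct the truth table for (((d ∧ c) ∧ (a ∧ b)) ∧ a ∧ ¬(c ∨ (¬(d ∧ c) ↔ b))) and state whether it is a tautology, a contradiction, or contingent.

contradiction

a | b | c | d || φ
T | T | T | T || F
T | T | T | F || F
T | T | F | T || F
T | T | F | F || F
T | F | T | T || F
T | F | T | F || F
T | F | F | T || F
T | F | F | F || F
F | T | T | T || F
F | T | T | F || F
F | T | F | T || F
F | T | F | F || F
F | F | T | T || F
F | F | T | F || F
F | F | F | T || F
F | F | F | F || F
Every row is F, so the formula is a contradiction.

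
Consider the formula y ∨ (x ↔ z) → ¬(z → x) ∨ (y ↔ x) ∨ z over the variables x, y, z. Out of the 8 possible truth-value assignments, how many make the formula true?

7

x  y  z  |  (x ↔ z)  (y ∨ (x ↔ z))  (z → x)  ¬(z → x)  (y ↔ x)  (¬(z → x) ∨ (y ↔ x) ∨ z)  φ
T  T  T  |     T           T           T        F         T                T              T
T  T  F  |     F           T           T        F         T                T              T
T  F  T  |     T           T           T        F         F                T              T
T  F  F  |     F           F           T        F         F                F              T
F  T  T  |     F           T           F        T         F                T              T
F  T  F  |     T           T           T        F         F                F              F
F  F  T  |     F           F           F        T         T                T              T
F  F  F  |     T           T           T        F         T                T              T
The formula is true on 7 of the 8 rows.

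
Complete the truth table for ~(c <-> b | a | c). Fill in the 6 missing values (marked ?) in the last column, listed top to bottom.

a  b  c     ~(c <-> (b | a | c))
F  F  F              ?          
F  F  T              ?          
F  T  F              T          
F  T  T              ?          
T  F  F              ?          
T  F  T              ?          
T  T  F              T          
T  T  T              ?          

F, F, F, T, F, F

Row a=F, b=F, c=F: (b | a | c) = F, (c <-> b | a | c) = T, so ~(c <-> (b | a | c)) = F.
Row a=F, b=F, c=T: (b | a | c) = T, (c <-> b | a | c) = T, so ~(c <-> (b | a | c)) = F.
Row a=F, b=T, c=T: (b | a | c) = T, (c <-> b | a | c) = T, so ~(c <-> (b | a | c)) = F.
Row a=T, b=F, c=F: (b | a | c) = T, (c <-> b | a | c) = F, so ~(c <-> (b | a | c)) = T.
Row a=T, b=F, c=T: (b | a | c) = T, (c <-> b | a | c) = T, so ~(c <-> (b | a | c)) = F.
Row a=T, b=T, c=T: (b | a | c) = T, (c <-> b | a | c) = T, so ~(c <-> (b | a | c)) = F.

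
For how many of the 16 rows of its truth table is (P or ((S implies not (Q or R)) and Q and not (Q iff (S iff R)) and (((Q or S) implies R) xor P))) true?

P  Q  R  S  |  (Q or R)  not (Q or R)  (S implies not (Q or R))  (S iff R)  (Q iff (S iff R))  not (Q iff (S iff R))  (Q or S)  ((Q or S) implies R)  (((Q or S) implies R) xor P)  φ
F  F  F  F  |     F           T                   T                  T              F                    T               F               T                         T                F
F  F  F  T  |     F           T                   T                  F              T                    F               T               F                         F                F
F  F  T  F  |     T           F                   T                  F              T                    F               F               T                         T                F
F  F  T  T  |     T           F                   F                  T              F                    T               T               T                         T                F
F  T  F  F  |     T           F                   T                  T              T                    F               T               F                         F                F
F  T  F  T  |     T           F                   F                  F              F                    T               T               F                         F                F
F  T  T  F  |     T           F                   T                  F              F                    T               T               T                         T                T
F  T  T  T  |     T           F                   F                  T              T                    F               T               T                         T                F
T  F  F  F  |     F           T                   T                  T              F                    T               F               T                         F                T
T  F  F  T  |     F           T                   T                  F              T                    F               T               F                         T                T
T  F  T  F  |     T           F                   T                  F              T                    F               F               T                         F                T
T  F  T  T  |     T           F                   F                  T              F                    T               T               T                         F                T
T  T  F  F  |     T           F                   T                  T              T                    F               T               F                         T                T
T  T  F  T  |     T           F                   F                  F              F                    T               T               F                         T                T
T  T  T  F  |     T           F                   T                  F              F                    T               T               T                         F                T
T  T  T  T  |     T           F                   F                  T              T                    F               T               T                         F                T
The formula is true on 9 of the 16 rows.

9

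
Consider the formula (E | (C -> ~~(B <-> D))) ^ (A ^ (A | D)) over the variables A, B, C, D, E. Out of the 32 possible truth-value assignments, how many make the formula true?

  A      B      C      D      E    |    φ  
 True   True   True   True   True  |   True
 True   True   True   True  False  |   True
 True   True   True  False   True  |   True
 True   True   True  False  False  |  False
 True   True  False   True   True  |   True
 True   True  False   True  False  |   True
 True   True  False  False   True  |   True
 True   True  False  False  False  |   True
 True  False   True   True   True  |   True
 True  False   True   True  False  |  False
 True  False   True  False   True  |   True
 True  False   True  False  False  |   True
 True  False  False   True   True  |   True
 True  False  False   True  False  |   True
 True  False  False  False   True  |   True
 True  False  False  False  False  |   True
False   True   True   True   True  |  False
False   True   True   True  False  |  False
False   True   True  False   True  |   True
False   True   True  False  False  |  False
False   True  False   True   True  |  False
False   True  False   True  False  |  False
False   True  False  False   True  |   True
False   True  False  False  False  |   True
False  False   True   True   True  |  False
False  False   True   True  False  |   True
False  False   True  False   True  |   True
False  False   True  False  False  |   True
False  False  False   True   True  |  False
False  False  False   True  False  |  False
False  False  False  False   True  |   True
False  False  False  False  False  |   True
The formula is true on 22 of the 32 rows.

22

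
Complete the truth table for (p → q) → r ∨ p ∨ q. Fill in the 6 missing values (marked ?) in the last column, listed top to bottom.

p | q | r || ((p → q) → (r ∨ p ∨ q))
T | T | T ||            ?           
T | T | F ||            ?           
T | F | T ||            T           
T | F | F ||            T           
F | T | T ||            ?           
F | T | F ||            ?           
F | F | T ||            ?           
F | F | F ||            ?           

Row p=T, q=T, r=T: (p → q) = T, (r ∨ p ∨ q) = T, so ((p → q) → (r ∨ p ∨ q)) = T.
Row p=T, q=T, r=F: (p → q) = T, (r ∨ p ∨ q) = T, so ((p → q) → (r ∨ p ∨ q)) = T.
Row p=F, q=T, r=T: (p → q) = T, (r ∨ p ∨ q) = T, so ((p → q) → (r ∨ p ∨ q)) = T.
Row p=F, q=T, r=F: (p → q) = T, (r ∨ p ∨ q) = T, so ((p → q) → (r ∨ p ∨ q)) = T.
Row p=F, q=F, r=T: (p → q) = T, (r ∨ p ∨ q) = T, so ((p → q) → (r ∨ p ∨ q)) = T.
Row p=F, q=F, r=F: (p → q) = T, (r ∨ p ∨ q) = F, so ((p → q) → (r ∨ p ∨ q)) = F.

T, T, T, T, T, F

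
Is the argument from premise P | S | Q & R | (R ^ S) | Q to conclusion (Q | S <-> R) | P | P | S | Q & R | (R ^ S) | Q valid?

yes

P  Q  R  S  |  φ  ψ
F  F  F  F  |  F  T
F  F  F  T  |  T  T
F  F  T  F  |  T  T
F  F  T  T  |  T  T
F  T  F  F  |  T  T
F  T  F  T  |  T  T
F  T  T  F  |  T  T
F  T  T  T  |  T  T
T  F  F  F  |  T  T
T  F  F  T  |  T  T
T  F  T  F  |  T  T
T  F  T  T  |  T  T
T  T  F  F  |  T  T
T  T  F  T  |  T  T
T  T  T  F  |  T  T
T  T  T  T  |  T  T
In every row where φ is true, ψ is also true, so φ ⊨ ψ.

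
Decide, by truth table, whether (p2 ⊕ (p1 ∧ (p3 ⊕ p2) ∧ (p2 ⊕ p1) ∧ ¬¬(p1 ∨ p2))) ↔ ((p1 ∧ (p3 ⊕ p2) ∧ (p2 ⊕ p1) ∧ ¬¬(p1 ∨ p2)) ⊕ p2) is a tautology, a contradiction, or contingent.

tautology

p1 | p2 | p3 | φ
-- | -- | -- | -
F  | F  | F  | T
F  | F  | T  | T
F  | T  | F  | T
F  | T  | T  | T
T  | F  | F  | T
T  | F  | T  | T
T  | T  | F  | T
T  | T  | T  | T
Every row is T, so the formula is a tautology.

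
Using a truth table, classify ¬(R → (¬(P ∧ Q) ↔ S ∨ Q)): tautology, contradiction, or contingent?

P | Q | R | S || (P ∧ Q) | ¬(P ∧ Q) | (S ∨ Q) | (¬(P ∧ Q) ↔ (S ∨ Q)) | (R → (¬(P ∧ Q) ↔ (S ∨ Q))) | ¬(R → (¬(P ∧ Q) ↔ (S ∨ Q)))
T | T | T | T ||    T    |    F     |    T    |          F           |             F              |              T             
T | T | T | F ||    T    |    F     |    T    |          F           |             F              |              T             
T | T | F | T ||    T    |    F     |    T    |          F           |             T              |              F             
T | T | F | F ||    T    |    F     |    T    |          F           |             T              |              F             
T | F | T | T ||    F    |    T     |    T    |          T           |             T              |              F             
T | F | T | F ||    F    |    T     |    F    |          F           |             F              |              T             
T | F | F | T ||    F    |    T     |    T    |          T           |             T              |              F             
T | F | F | F ||    F    |    T     |    F    |          F           |             T              |              F             
F | T | T | T ||    F    |    T     |    T    |          T           |             T              |              F             
F | T | T | F ||    F    |    T     |    T    |          T           |             T              |              F             
F | T | F | T ||    F    |    T     |    T    |          T           |             T              |              F             
F | T | F | F ||    F    |    T     |    T    |          T           |             T              |              F             
F | F | T | T ||    F    |    T     |    T    |          T           |             T              |              F             
F | F | T | F ||    F    |    T     |    F    |          F           |             F              |              T             
F | F | F | T ||    F    |    T     |    T    |          T           |             T              |              F             
F | F | F | F ||    F    |    T     |    F    |          F           |             T              |              F             
4 of 16 rows are T, so the formula is contingent.

contingent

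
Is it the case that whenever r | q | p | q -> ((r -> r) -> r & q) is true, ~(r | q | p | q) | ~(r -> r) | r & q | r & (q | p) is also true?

yes

p  q  r  |  φ  ψ
T  T  T  |  T  T
T  T  F  |  F  F
T  F  T  |  F  T
T  F  F  |  F  F
F  T  T  |  T  T
F  T  F  |  F  F
F  F  T  |  F  F
F  F  F  |  T  T
In every row where φ is true, ψ is also true, so φ ⊨ ψ.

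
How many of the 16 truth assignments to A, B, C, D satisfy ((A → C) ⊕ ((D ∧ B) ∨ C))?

A  B  C  D  |  ((A → C) ⊕ ((D ∧ B) ∨ C))
1  1  1  1  |              0            
1  1  1  0  |              0            
1  1  0  1  |              1            
1  1  0  0  |              0            
1  0  1  1  |              0            
1  0  1  0  |              0            
1  0  0  1  |              0            
1  0  0  0  |              0            
0  1  1  1  |              0            
0  1  1  0  |              0            
0  1  0  1  |              0            
0  1  0  0  |              1            
0  0  1  1  |              0            
0  0  1  0  |              0            
0  0  0  1  |              1            
0  0  0  0  |              1            
The formula is true on 4 of the 16 rows.

4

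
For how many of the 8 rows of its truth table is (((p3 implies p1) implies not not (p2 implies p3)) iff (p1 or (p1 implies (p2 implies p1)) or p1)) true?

p1 | p2 | p3 || φ
F  | F  | F  || T
F  | F  | T  || T
F  | T  | F  || F
F  | T  | T  || T
T  | F  | F  || T
T  | F  | T  || T
T  | T  | F  || F
T  | T  | T  || T
The formula is true on 6 of the 8 rows.

6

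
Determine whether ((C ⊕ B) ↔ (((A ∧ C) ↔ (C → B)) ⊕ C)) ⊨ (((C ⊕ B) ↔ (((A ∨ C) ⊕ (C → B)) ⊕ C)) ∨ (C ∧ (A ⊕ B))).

no

A | B | C || φ | ψ
1 | 1 | 1 || 1 | 0
1 | 1 | 0 || 0 | 0
1 | 0 | 1 || 1 | 1
1 | 0 | 0 || 1 | 1
0 | 1 | 1 || 0 | 1
0 | 1 | 0 || 0 | 1
0 | 0 | 1 || 0 | 0
0 | 0 | 0 || 1 | 0
At A=1, B=1, C=1 we have φ true but ψ false, so φ does not entail ψ.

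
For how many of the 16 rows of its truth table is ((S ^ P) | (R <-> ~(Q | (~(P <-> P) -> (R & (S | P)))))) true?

12

P  Q  R  S     (S ^ P)  (P <-> P)  ~(P <-> P)  (S | P)  (R & (S | P))  φ
1  1  1  1        0         1          0          1           1        0
1  1  1  0        1         1          0          1           1        1
1  1  0  1        0         1          0          1           0        1
1  1  0  0        1         1          0          1           0        1
1  0  1  1        0         1          0          1           1        0
1  0  1  0        1         1          0          1           1        1
1  0  0  1        0         1          0          1           0        1
1  0  0  0        1         1          0          1           0        1
0  1  1  1        1         1          0          1           1        1
0  1  1  0        0         1          0          0           0        0
0  1  0  1        1         1          0          1           0        1
0  1  0  0        0         1          0          0           0        1
0  0  1  1        1         1          0          1           1        1
0  0  1  0        0         1          0          0           0        0
0  0  0  1        1         1          0          1           0        1
0  0  0  0        0         1          0          0           0        1
The formula is true on 12 of the 16 rows.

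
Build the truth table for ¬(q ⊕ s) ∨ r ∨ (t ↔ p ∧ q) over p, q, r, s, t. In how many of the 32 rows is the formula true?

28

  p   |   q   |   r   |   s   |   t   || ((¬(q ⊕ s) ∨ r) ∨ (t ↔ (p ∧ q)))
False | False | False | False | False ||               True              
False | False | False | False |  True ||               True              
False | False | False |  True | False ||               True              
False | False | False |  True |  True ||              False              
False | False |  True | False | False ||               True              
False | False |  True | False |  True ||               True              
False | False |  True |  True | False ||               True              
False | False |  True |  True |  True ||               True              
False |  True | False | False | False ||               True              
False |  True | False | False |  True ||              False              
False |  True | False |  True | False ||               True              
False |  True | False |  True |  True ||               True              
False |  True |  True | False | False ||               True              
False |  True |  True | False |  True ||               True              
False |  True |  True |  True | False ||               True              
False |  True |  True |  True |  True ||               True              
 True | False | False | False | False ||               True              
 True | False | False | False |  True ||               True              
 True | False | False |  True | False ||               True              
 True | False | False |  True |  True ||              False              
 True | False |  True | False | False ||               True              
 True | False |  True | False |  True ||               True              
 True | False |  True |  True | False ||               True              
 True | False |  True |  True |  True ||               True              
 True |  True | False | False | False ||              False              
 True |  True | False | False |  True ||               True              
 True |  True | False |  True | False ||               True              
 True |  True | False |  True |  True ||               True              
 True |  True |  True | False | False ||               True              
 True |  True |  True | False |  True ||               True              
 True |  True |  True |  True | False ||               True              
 True |  True |  True |  True |  True ||               True              
The formula is true on 28 of the 32 rows.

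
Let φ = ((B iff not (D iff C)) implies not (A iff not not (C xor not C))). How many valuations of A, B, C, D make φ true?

12

  A   |   B   |   C   |   D   ||   φ  
False | False | False | False ||  True
False | False | False |  True ||  True
False | False |  True | False ||  True
False | False |  True |  True ||  True
False |  True | False | False ||  True
False |  True | False |  True ||  True
False |  True |  True | False ||  True
False |  True |  True |  True ||  True
 True | False | False | False || False
 True | False | False |  True ||  True
 True | False |  True | False ||  True
 True | False |  True |  True || False
 True |  True | False | False ||  True
 True |  True | False |  True || False
 True |  True |  True | False || False
 True |  True |  True |  True ||  True
The formula is true on 12 of the 16 rows.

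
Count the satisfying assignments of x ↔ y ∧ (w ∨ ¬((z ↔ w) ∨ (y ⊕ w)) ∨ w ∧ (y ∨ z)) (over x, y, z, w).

8

x | y | z | w | (z ↔ w) | (y ⊕ w) | ((z ↔ w) ∨ (y ⊕ w)) | ¬((z ↔ w) ∨ (y ⊕ w)) | (y ∨ z) | (w ∧ (y ∨ z)) | φ
- | - | - | - | ------- | ------- | ------------------- | -------------------- | ------- | ------------- | -
1 | 1 | 1 | 1 |    1    |    0    |          1          |          0           |    1    |       1       | 1
1 | 1 | 1 | 0 |    0    |    1    |          1          |          0           |    1    |       0       | 0
1 | 1 | 0 | 1 |    0    |    0    |          0          |          1           |    1    |       1       | 1
1 | 1 | 0 | 0 |    1    |    1    |          1          |          0           |    1    |       0       | 0
1 | 0 | 1 | 1 |    1    |    1    |          1          |          0           |    1    |       1       | 0
1 | 0 | 1 | 0 |    0    |    0    |          0          |          1           |    1    |       0       | 0
1 | 0 | 0 | 1 |    0    |    1    |          1          |          0           |    0    |       0       | 0
1 | 0 | 0 | 0 |    1    |    0    |          1          |          0           |    0    |       0       | 0
0 | 1 | 1 | 1 |    1    |    0    |          1          |          0           |    1    |       1       | 0
0 | 1 | 1 | 0 |    0    |    1    |          1          |          0           |    1    |       0       | 1
0 | 1 | 0 | 1 |    0    |    0    |          0          |          1           |    1    |       1       | 0
0 | 1 | 0 | 0 |    1    |    1    |          1          |          0           |    1    |       0       | 1
0 | 0 | 1 | 1 |    1    |    1    |          1          |          0           |    1    |       1       | 1
0 | 0 | 1 | 0 |    0    |    0    |          0          |          1           |    1    |       0       | 1
0 | 0 | 0 | 1 |    0    |    1    |          1          |          0           |    0    |       0       | 1
0 | 0 | 0 | 0 |    1    |    0    |          1          |          0           |    0    |       0       | 1
The formula is true on 8 of the 16 rows.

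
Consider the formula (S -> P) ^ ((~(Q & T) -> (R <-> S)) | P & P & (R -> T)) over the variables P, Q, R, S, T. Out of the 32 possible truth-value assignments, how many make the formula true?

10

P | Q | R | S | T || φ
F | F | F | F | F || F
F | F | F | F | T || F
F | F | F | T | F || F
F | F | F | T | T || F
F | F | T | F | F || T
F | F | T | F | T || T
F | F | T | T | F || T
F | F | T | T | T || T
F | T | F | F | F || F
F | T | F | F | T || F
F | T | F | T | F || F
F | T | F | T | T || T
F | T | T | F | F || T
F | T | T | F | T || F
F | T | T | T | F || T
F | T | T | T | T || T
T | F | F | F | F || F
T | F | F | F | T || F
T | F | F | T | F || F
T | F | F | T | T || F
T | F | T | F | F || T
T | F | T | F | T || F
T | F | T | T | F || F
T | F | T | T | T || F
T | T | F | F | F || F
T | T | F | F | T || F
T | T | F | T | F || F
T | T | F | T | T || F
T | T | T | F | F || T
T | T | T | F | T || F
T | T | T | T | F || F
T | T | T | T | T || F
The formula is true on 10 of the 32 rows.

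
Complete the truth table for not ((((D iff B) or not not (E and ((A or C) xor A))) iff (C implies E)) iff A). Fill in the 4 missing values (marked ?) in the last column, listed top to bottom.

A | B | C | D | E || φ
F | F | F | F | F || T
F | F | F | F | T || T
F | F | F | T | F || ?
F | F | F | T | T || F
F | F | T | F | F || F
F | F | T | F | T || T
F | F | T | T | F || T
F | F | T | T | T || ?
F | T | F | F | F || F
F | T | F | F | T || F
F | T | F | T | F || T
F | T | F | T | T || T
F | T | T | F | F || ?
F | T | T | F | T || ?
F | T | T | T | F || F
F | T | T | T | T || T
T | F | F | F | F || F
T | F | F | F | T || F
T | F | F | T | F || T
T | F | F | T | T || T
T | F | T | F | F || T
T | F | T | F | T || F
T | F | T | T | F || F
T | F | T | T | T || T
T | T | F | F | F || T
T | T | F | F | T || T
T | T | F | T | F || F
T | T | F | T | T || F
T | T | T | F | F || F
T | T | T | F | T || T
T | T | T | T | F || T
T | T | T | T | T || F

Row A=F, B=F, C=F, D=T, E=F: (((D iff B) or not not (E and ((A or C) xor A))) iff (C implies E)) = F, ((((D iff B) or not not (E and ((A or C) xor A))) iff (C implies E)) iff A) = T, so the formula = F.
Row A=F, B=F, C=T, D=T, E=T: (((D iff B) or not not (E and ((A or C) xor A))) iff (C implies E)) = T, ((((D iff B) or not not (E and ((A or C) xor A))) iff (C implies E)) iff A) = F, so the formula = T.
Row A=F, B=T, C=T, D=F, E=F: (((D iff B) or not not (E and ((A or C) xor A))) iff (C implies E)) = T, ((((D iff B) or not not (E and ((A or C) xor A))) iff (C implies E)) iff A) = F, so the formula = T.
Row A=F, B=T, C=T, D=F, E=T: (((D iff B) or not not (E and ((A or C) xor A))) iff (C implies E)) = T, ((((D iff B) or not not (E and ((A or C) xor A))) iff (C implies E)) iff A) = F, so the formula = T.

F, T, T, T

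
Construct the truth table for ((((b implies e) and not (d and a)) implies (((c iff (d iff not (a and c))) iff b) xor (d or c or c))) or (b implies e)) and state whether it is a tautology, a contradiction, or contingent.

tautology

a | b | c | d | e | φ
- | - | - | - | - | -
1 | 1 | 1 | 1 | 1 | 1
1 | 1 | 1 | 1 | 0 | 1
1 | 1 | 1 | 0 | 1 | 1
1 | 1 | 1 | 0 | 0 | 1
1 | 1 | 0 | 1 | 1 | 1
1 | 1 | 0 | 1 | 0 | 1
1 | 1 | 0 | 0 | 1 | 1
1 | 1 | 0 | 0 | 0 | 1
1 | 0 | 1 | 1 | 1 | 1
1 | 0 | 1 | 1 | 0 | 1
1 | 0 | 1 | 0 | 1 | 1
1 | 0 | 1 | 0 | 0 | 1
1 | 0 | 0 | 1 | 1 | 1
1 | 0 | 0 | 1 | 0 | 1
1 | 0 | 0 | 0 | 1 | 1
1 | 0 | 0 | 0 | 0 | 1
0 | 1 | 1 | 1 | 1 | 1
0 | 1 | 1 | 1 | 0 | 1
0 | 1 | 1 | 0 | 1 | 1
0 | 1 | 1 | 0 | 0 | 1
0 | 1 | 0 | 1 | 1 | 1
0 | 1 | 0 | 1 | 0 | 1
0 | 1 | 0 | 0 | 1 | 1
0 | 1 | 0 | 0 | 0 | 1
0 | 0 | 1 | 1 | 1 | 1
0 | 0 | 1 | 1 | 0 | 1
0 | 0 | 1 | 0 | 1 | 1
0 | 0 | 1 | 0 | 0 | 1
0 | 0 | 0 | 1 | 1 | 1
0 | 0 | 0 | 1 | 0 | 1
0 | 0 | 0 | 0 | 1 | 1
0 | 0 | 0 | 0 | 0 | 1
Every row is 1, so the formula is a tautology.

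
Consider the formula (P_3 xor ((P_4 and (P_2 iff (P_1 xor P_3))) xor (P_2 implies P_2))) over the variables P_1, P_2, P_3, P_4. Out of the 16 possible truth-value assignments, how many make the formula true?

P_1 | P_2 | P_3 | P_4 || (P_1 xor P_3) | (P_2 iff (P_1 xor P_3)) | (P_2 implies P_2) | φ
 F  |  F  |  F  |  F  ||       F       |            T            |         T         | T
 F  |  F  |  F  |  T  ||       F       |            T            |         T         | F
 F  |  F  |  T  |  F  ||       T       |            F            |         T         | F
 F  |  F  |  T  |  T  ||       T       |            F            |         T         | F
 F  |  T  |  F  |  F  ||       F       |            F            |         T         | T
 F  |  T  |  F  |  T  ||       F       |            F            |         T         | T
 F  |  T  |  T  |  F  ||       T       |            T            |         T         | F
 F  |  T  |  T  |  T  ||       T       |            T            |         T         | T
 T  |  F  |  F  |  F  ||       T       |            F            |         T         | T
 T  |  F  |  F  |  T  ||       T       |            F            |         T         | T
 T  |  F  |  T  |  F  ||       F       |            T            |         T         | F
 T  |  F  |  T  |  T  ||       F       |            T            |         T         | T
 T  |  T  |  F  |  F  ||       T       |            T            |         T         | T
 T  |  T  |  F  |  T  ||       T       |            T            |         T         | F
 T  |  T  |  T  |  F  ||       F       |            F            |         T         | F
 T  |  T  |  T  |  T  ||       F       |            F            |         T         | F
The formula is true on 8 of the 16 rows.

8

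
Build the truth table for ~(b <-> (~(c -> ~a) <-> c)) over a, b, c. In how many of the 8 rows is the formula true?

4

a | b | c || ~(b <-> (~(c -> ~a) <-> c))
F | F | F ||              T             
F | F | T ||              F             
F | T | F ||              F             
F | T | T ||              T             
T | F | F ||              T             
T | F | T ||              T             
T | T | F ||              F             
T | T | T ||              F             
The formula is true on 4 of the 8 rows.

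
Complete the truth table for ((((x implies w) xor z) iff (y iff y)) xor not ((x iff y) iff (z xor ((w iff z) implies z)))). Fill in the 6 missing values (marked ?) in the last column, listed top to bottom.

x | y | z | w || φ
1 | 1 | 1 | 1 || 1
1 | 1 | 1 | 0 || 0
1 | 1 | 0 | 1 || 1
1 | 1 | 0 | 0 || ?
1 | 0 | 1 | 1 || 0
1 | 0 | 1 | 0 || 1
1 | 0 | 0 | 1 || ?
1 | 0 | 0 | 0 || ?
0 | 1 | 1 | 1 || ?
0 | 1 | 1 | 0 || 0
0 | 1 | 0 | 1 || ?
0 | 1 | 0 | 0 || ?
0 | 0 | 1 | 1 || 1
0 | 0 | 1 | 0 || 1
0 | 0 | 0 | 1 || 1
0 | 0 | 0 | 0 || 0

Row x=1, y=1, z=0, w=0: (((x implies w) xor z) iff (y iff y)) = 0, not ((x iff y) iff (z xor ((w iff z) implies z))) = 1, so the formula = 1.
Row x=1, y=0, z=0, w=1: (((x implies w) xor z) iff (y iff y)) = 1, not ((x iff y) iff (z xor ((w iff z) implies z))) = 1, so the formula = 0.
Row x=1, y=0, z=0, w=0: (((x implies w) xor z) iff (y iff y)) = 0, not ((x iff y) iff (z xor ((w iff z) implies z))) = 0, so the formula = 0.
Row x=0, y=1, z=1, w=1: (((x implies w) xor z) iff (y iff y)) = 0, not ((x iff y) iff (z xor ((w iff z) implies z))) = 0, so the formula = 0.
Row x=0, y=1, z=0, w=1: (((x implies w) xor z) iff (y iff y)) = 1, not ((x iff y) iff (z xor ((w iff z) implies z))) = 1, so the formula = 0.
Row x=0, y=1, z=0, w=0: (((x implies w) xor z) iff (y iff y)) = 1, not ((x iff y) iff (z xor ((w iff z) implies z))) = 0, so the formula = 1.

1, 0, 0, 0, 0, 1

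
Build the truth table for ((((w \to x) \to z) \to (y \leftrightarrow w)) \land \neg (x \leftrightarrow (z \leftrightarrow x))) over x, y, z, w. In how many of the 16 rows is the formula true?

  x   |   y   |   z   |   w   || (w \to x) | ((w \to x) \to z) | (y \leftrightarrow w) | (z \leftrightarrow x) |   φ  
 True |  True |  True |  True ||    True   |        True       |          True         |          True         | False
 True |  True |  True | False ||    True   |        True       |         False         |          True         | False
 True |  True | False |  True ||    True   |       False       |          True         |         False         |  True
 True |  True | False | False ||    True   |       False       |         False         |         False         |  True
 True | False |  True |  True ||    True   |        True       |         False         |          True         | False
 True | False |  True | False ||    True   |        True       |          True         |          True         | False
 True | False | False |  True ||    True   |       False       |         False         |         False         |  True
 True | False | False | False ||    True   |       False       |          True         |         False         |  True
False |  True |  True |  True ||   False   |        True       |          True         |         False         | False
False |  True |  True | False ||    True   |        True       |         False         |         False         | False
False |  True | False |  True ||   False   |        True       |          True         |          True         |  True
False |  True | False | False ||    True   |       False       |         False         |          True         |  True
False | False |  True |  True ||   False   |        True       |         False         |         False         | False
False | False |  True | False ||    True   |        True       |          True         |         False         | False
False | False | False |  True ||   False   |        True       |         False         |          True         | False
False | False | False | False ||    True   |       False       |          True         |          True         |  True
The formula is true on 7 of the 16 rows.

7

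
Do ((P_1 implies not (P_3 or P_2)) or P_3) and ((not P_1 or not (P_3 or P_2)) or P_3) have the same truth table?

equivalent

P_1  P_2  P_3  |  φ  ψ
 T    T    T   |  T  T
 T    T    F   |  F  F
 T    F    T   |  T  T
 T    F    F   |  T  T
 F    T    T   |  T  T
 F    T    F   |  T  T
 F    F    T   |  T  T
 F    F    F   |  T  T
The columns for φ and ψ agree on every row, so they are logically equivalent.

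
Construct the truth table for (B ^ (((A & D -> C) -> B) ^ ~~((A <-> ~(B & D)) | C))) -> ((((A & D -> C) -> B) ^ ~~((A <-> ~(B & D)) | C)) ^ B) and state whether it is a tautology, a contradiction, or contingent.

tautology

A  B  C  D     (A & D)  ((A & D) -> C)  (((A & D) -> C) -> B)  (B & D)  ~(B & D)  (A <-> ~(B & D))  ((A <-> ~(B & D)) | C)  ~((A <-> ~(B & D)) | C)  ~~((A <-> ~(B & D)) | C)  φ
F  F  F  F        F           T                   F               F        T             F                    F                        T                        F              T
F  F  F  T        F           T                   F               F        T             F                    F                        T                        F              T
F  F  T  F        F           T                   F               F        T             F                    T                        F                        T              T
F  F  T  T        F           T                   F               F        T             F                    T                        F                        T              T
F  T  F  F        F           T                   T               F        T             F                    F                        T                        F              T
F  T  F  T        F           T                   T               T        F             T                    T                        F                        T              T
F  T  T  F        F           T                   T               F        T             F                    T                        F                        T              T
F  T  T  T        F           T                   T               T        F             T                    T                        F                        T              T
T  F  F  F        F           T                   F               F        T             T                    T                        F                        T              T
T  F  F  T        T           F                   T               F        T             T                    T                        F                        T              T
T  F  T  F        F           T                   F               F        T             T                    T                        F                        T              T
T  F  T  T        T           T                   F               F        T             T                    T                        F                        T              T
T  T  F  F        F           T                   T               F        T             T                    T                        F                        T              T
T  T  F  T        T           F                   T               T        F             F                    F                        T                        F              T
T  T  T  F        F           T                   T               F        T             T                    T                        F                        T              T
T  T  T  T        T           T                   T               T        F             F                    T                        F                        T              T
Every row is T, so the formula is a tautology.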